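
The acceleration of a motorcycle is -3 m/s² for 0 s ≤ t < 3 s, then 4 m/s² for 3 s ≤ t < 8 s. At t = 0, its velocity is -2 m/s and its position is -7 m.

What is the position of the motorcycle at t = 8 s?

-31.5 m

On each constant-a segment, Δv = aΔt and Δx = v₀Δt + ½aΔt²; chain segment to segment.
0–3 s: v starts -2 m/s; Δx = -2·3 + ½·-3·3² = -19.5 m; v ends -11 m/s.
3–8 s: v starts -11 m/s; Δx = -11·5 + ½·4·5² = -5 m; v ends 9 m/s.
x(8) = -7 + Σ Δx = -31.5 m.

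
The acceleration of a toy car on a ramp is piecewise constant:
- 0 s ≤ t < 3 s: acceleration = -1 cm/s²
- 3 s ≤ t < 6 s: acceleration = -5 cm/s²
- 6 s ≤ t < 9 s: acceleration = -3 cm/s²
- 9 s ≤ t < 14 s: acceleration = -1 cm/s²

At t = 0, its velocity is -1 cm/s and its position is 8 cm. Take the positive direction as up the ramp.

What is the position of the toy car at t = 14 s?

-257 cm

On each constant-a segment, Δv = aΔt and Δx = v₀Δt + ½aΔt²; chain segment to segment.
0–3 s: v starts -1 cm/s; Δx = -1·3 + ½·-1·3² = -7.5 cm; v ends -4 cm/s.
3–6 s: v starts -4 cm/s; Δx = -4·3 + ½·-5·3² = -34.5 cm; v ends -19 cm/s.
6–9 s: v starts -19 cm/s; Δx = -19·3 + ½·-3·3² = -70.5 cm; v ends -28 cm/s.
9–14 s: v starts -28 cm/s; Δx = -28·5 + ½·-1·5² = -152.5 cm; v ends -33 cm/s.
x(14) = 8 + Σ Δx = -257 cm.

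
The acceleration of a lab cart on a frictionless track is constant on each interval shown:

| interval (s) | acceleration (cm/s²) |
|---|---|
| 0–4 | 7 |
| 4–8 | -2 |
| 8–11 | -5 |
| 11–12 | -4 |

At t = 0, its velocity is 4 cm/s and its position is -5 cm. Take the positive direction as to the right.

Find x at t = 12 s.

On each constant-a segment, Δv = aΔt and Δx = v₀Δt + ½aΔt²; chain segment to segment.
0–4 s: v starts 4 cm/s; Δx = 4·4 + ½·7·4² = 72 cm; v ends 32 cm/s.
4–8 s: v starts 32 cm/s; Δx = 32·4 + ½·-2·4² = 112 cm; v ends 24 cm/s.
8–11 s: v starts 24 cm/s; Δx = 24·3 + ½·-5·3² = 49.5 cm; v ends 9 cm/s.
11–12 s: v starts 9 cm/s; Δx = 9·1 + ½·-4·1² = 7 cm; v ends 5 cm/s.
x(12) = -5 + Σ Δx = 235.5 cm.

235.5 cm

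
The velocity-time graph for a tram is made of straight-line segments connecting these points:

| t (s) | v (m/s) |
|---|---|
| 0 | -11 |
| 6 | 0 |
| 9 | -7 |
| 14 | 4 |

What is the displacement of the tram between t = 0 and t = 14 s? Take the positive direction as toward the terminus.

-51 m

Net displacement equals the area under the velocity-time graph (areas below the axis count negative).
0–6 s: ½(-11 + 0)(6) = -33 m
6–9 s: ½(0 + -7)(3) = -10.5 m
9–14 s: ½(-7 + 4)(5) = -7.5 m
Net displacement = -51 m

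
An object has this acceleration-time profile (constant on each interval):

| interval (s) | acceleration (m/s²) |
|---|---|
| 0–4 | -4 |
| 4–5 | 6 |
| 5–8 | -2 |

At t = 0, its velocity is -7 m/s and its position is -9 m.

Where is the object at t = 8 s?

-149 m

On each constant-a segment, Δv = aΔt and Δx = v₀Δt + ½aΔt²; chain segment to segment.
0–4 s: v starts -7 m/s; Δx = -7·4 + ½·-4·4² = -60 m; v ends -23 m/s.
4–5 s: v starts -23 m/s; Δx = -23·1 + ½·6·1² = -20 m; v ends -17 m/s.
5–8 s: v starts -17 m/s; Δx = -17·3 + ½·-2·3² = -60 m; v ends -23 m/s.
x(8) = -9 + Σ Δx = -149 m.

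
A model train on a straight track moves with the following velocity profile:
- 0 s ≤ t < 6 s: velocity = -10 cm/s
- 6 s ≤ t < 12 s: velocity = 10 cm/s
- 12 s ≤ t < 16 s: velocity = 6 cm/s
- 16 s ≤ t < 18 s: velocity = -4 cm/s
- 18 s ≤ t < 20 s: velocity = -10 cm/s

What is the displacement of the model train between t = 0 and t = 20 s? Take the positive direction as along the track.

-4 cm

Displacement is the signed area under the v-t curve.
0–6 s: -10 × 6 = -60 cm
6–12 s: 10 × 6 = 60 cm
12–16 s: 6 × 4 = 24 cm
16–18 s: -4 × 2 = -8 cm
18–20 s: -10 × 2 = -20 cm
Net displacement = -4 cm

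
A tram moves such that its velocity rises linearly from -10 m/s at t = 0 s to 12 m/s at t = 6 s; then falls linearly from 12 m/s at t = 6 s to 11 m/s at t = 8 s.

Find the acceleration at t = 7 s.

Acceleration is the slope of the v-t graph on 6–8 s: (11 − 12)/(8 − 6) = -0.5 m/s².

-0.5 m/s²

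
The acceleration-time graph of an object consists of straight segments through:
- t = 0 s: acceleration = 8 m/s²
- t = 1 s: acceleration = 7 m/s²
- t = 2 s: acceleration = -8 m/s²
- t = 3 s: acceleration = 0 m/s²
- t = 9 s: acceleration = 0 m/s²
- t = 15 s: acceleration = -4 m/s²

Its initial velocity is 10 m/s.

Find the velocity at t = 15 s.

Δv equals the area under the a-t graph; then v = v₀ + Δv.
0–1 s: ½(8 + 7)(1) = 7.5 m/s
1–2 s: ½(7 + -8)(1) = -0.5 m/s
2–3 s: ½(-8 + 0)(1) = -4 m/s
3–9 s: 0 × 6 = 0 m/s
9–15 s: ½(0 + -4)(6) = -12 m/s
Δv = -9 m/s, so v(15) = 10 + (-9) = 1 m/s.

1 m/s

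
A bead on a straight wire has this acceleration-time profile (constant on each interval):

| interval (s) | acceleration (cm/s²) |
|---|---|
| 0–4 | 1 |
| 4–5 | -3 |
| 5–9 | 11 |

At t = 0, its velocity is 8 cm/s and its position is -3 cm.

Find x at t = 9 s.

171.5 cm

On each constant-a segment, Δv = aΔt and Δx = v₀Δt + ½aΔt²; chain segment to segment.
0–4 s: v starts 8 cm/s; Δx = 8·4 + ½·1·4² = 40 cm; v ends 12 cm/s.
4–5 s: v starts 12 cm/s; Δx = 12·1 + ½·-3·1² = 10.5 cm; v ends 9 cm/s.
5–9 s: v starts 9 cm/s; Δx = 9·4 + ½·11·4² = 124 cm; v ends 53 cm/s.
x(9) = -3 + Σ Δx = 171.5 cm.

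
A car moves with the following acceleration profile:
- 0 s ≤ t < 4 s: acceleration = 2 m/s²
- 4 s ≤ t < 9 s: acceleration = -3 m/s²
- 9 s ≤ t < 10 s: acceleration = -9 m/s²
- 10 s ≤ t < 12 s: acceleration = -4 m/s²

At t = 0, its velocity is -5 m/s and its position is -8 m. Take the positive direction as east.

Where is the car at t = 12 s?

On each constant-a segment, Δv = aΔt and Δx = v₀Δt + ½aΔt²; chain segment to segment.
0–4 s: v starts -5 m/s; Δx = -5·4 + ½·2·4² = -4 m; v ends 3 m/s.
4–9 s: v starts 3 m/s; Δx = 3·5 + ½·-3·5² = -22.5 m; v ends -12 m/s.
9–10 s: v starts -12 m/s; Δx = -12·1 + ½·-9·1² = -16.5 m; v ends -21 m/s.
10–12 s: v starts -21 m/s; Δx = -21·2 + ½·-4·2² = -50 m; v ends -29 m/s.
x(12) = -8 + Σ Δx = -101 m.

-101 m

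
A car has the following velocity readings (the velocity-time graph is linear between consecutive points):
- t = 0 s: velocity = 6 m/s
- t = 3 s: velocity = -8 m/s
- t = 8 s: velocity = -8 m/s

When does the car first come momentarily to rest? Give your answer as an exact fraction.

v changes sign on 0–3 s (from 6 to -8); the graph is linear there, so v = 0 at t = 0 + (-6)·(3 − 0)/(-8 − 6) = 9/7 s.

t = 9/7 s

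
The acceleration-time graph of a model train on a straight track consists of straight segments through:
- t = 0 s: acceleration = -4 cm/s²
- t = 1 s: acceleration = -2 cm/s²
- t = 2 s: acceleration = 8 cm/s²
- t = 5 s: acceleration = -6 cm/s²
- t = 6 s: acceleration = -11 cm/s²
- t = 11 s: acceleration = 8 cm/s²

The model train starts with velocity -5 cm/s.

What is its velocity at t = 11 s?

Δv equals the area under the a-t graph; then v = v₀ + Δv.
0–1 s: ½(-4 + -2)(1) = -3 cm/s
1–2 s: ½(-2 + 8)(1) = 3 cm/s
2–5 s: ½(8 + -6)(3) = 3 cm/s
5–6 s: ½(-6 + -11)(1) = -8.5 cm/s
6–11 s: ½(-11 + 8)(5) = -7.5 cm/s
Δv = -13 cm/s, so v(11) = -5 + (-13) = -18 cm/s.

-18 cm/s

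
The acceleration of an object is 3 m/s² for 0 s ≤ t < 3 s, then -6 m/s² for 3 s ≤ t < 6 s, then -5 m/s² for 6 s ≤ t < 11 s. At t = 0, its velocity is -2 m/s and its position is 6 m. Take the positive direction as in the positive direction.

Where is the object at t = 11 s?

On each constant-a segment, Δv = aΔt and Δx = v₀Δt + ½aΔt²; chain segment to segment.
0–3 s: v starts -2 m/s; Δx = -2·3 + ½·3·3² = 7.5 m; v ends 7 m/s.
3–6 s: v starts 7 m/s; Δx = 7·3 + ½·-6·3² = -6 m; v ends -11 m/s.
6–11 s: v starts -11 m/s; Δx = -11·5 + ½·-5·5² = -117.5 m; v ends -36 m/s.
x(11) = 6 + Σ Δx = -110 m.

-110 m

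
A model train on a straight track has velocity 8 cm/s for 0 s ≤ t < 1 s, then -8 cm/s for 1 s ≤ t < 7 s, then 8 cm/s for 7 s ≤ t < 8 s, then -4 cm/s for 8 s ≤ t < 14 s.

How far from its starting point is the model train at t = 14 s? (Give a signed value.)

Net displacement equals the area under the velocity-time graph (areas below the axis count negative).
0–1 s: 8 × 1 = 8 cm
1–7 s: -8 × 6 = -48 cm
7–8 s: 8 × 1 = 8 cm
8–14 s: -4 × 6 = -24 cm
Net displacement = -56 cm

-56 cm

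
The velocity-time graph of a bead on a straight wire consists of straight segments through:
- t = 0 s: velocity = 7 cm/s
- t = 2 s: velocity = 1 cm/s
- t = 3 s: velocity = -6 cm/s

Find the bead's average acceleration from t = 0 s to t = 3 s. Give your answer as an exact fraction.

-13/3 cm/s²

Average acceleration = Δv/Δt = (-6 − 7)/(3 − 0) = -13/3 cm/s².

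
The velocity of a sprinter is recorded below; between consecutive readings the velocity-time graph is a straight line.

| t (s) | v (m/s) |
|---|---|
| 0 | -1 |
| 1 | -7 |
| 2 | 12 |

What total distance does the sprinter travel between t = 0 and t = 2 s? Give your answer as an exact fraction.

345/38 m

Total distance travelled is ∫|v| dt — sum the magnitudes of each area piece.
0–1 s: |½(-1 + -7)(1)| = 4 m
1–2 s: v = 0 at t = 26/19 s; triangle areas 49/38 + 72/19 = 193/38 m
Total distance = 345/38 m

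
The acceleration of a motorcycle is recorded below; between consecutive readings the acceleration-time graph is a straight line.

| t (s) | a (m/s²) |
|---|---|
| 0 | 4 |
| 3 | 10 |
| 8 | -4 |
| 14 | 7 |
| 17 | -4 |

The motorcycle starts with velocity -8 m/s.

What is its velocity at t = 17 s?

41.5 m/s

Δv equals the area under the a-t graph; then v = v₀ + Δv.
0–3 s: ½(4 + 10)(3) = 21 m/s
3–8 s: ½(10 + -4)(5) = 15 m/s
8–14 s: ½(-4 + 7)(6) = 9 m/s
14–17 s: ½(7 + -4)(3) = 4.5 m/s
Δv = 49.5 m/s, so v(17) = -8 + (49.5) = 41.5 m/s.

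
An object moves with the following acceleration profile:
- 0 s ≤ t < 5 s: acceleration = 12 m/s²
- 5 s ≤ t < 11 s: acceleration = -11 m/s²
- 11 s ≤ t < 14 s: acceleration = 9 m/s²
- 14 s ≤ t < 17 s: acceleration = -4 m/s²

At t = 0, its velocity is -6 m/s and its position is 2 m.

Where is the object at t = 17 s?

279.5 m

On each constant-a segment, Δv = aΔt and Δx = v₀Δt + ½aΔt²; chain segment to segment.
0–5 s: v starts -6 m/s; Δx = -6·5 + ½·12·5² = 120 m; v ends 54 m/s.
5–11 s: v starts 54 m/s; Δx = 54·6 + ½·-11·6² = 126 m; v ends -12 m/s.
11–14 s: v starts -12 m/s; Δx = -12·3 + ½·9·3² = 4.5 m; v ends 15 m/s.
14–17 s: v starts 15 m/s; Δx = 15·3 + ½·-4·3² = 27 m; v ends 3 m/s.
x(17) = 2 + Σ Δx = 279.5 m.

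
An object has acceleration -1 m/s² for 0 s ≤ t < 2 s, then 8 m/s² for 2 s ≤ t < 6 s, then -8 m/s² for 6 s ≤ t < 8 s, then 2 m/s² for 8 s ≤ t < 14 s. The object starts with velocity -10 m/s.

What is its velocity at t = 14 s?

16 m/s

Δv equals the area under the a-t graph; then v = v₀ + Δv.
0–2 s: -1 × 2 = -2 m/s
2–6 s: 8 × 4 = 32 m/s
6–8 s: -8 × 2 = -16 m/s
8–14 s: 2 × 6 = 12 m/s
Δv = 26 m/s, so v(14) = -10 + (26) = 16 m/s.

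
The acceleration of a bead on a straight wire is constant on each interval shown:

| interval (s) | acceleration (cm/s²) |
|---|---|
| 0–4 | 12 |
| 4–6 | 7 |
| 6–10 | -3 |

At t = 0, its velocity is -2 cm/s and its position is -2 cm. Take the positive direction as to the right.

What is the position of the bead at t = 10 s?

408 cm

On each constant-a segment, Δv = aΔt and Δx = v₀Δt + ½aΔt²; chain segment to segment.
0–4 s: v starts -2 cm/s; Δx = -2·4 + ½·12·4² = 88 cm; v ends 46 cm/s.
4–6 s: v starts 46 cm/s; Δx = 46·2 + ½·7·2² = 106 cm; v ends 60 cm/s.
6–10 s: v starts 60 cm/s; Δx = 60·4 + ½·-3·4² = 216 cm; v ends 48 cm/s.
x(10) = -2 + Σ Δx = 408 cm.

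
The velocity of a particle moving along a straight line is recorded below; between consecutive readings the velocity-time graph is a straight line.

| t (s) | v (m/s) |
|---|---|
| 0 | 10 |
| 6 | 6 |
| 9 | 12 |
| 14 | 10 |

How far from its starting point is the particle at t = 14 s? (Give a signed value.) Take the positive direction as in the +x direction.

130 m

Displacement is the signed area under the v-t curve.
0–6 s: ½(10 + 6)(6) = 48 m
6–9 s: ½(6 + 12)(3) = 27 m
9–14 s: ½(12 + 10)(5) = 55 m
Net displacement = 130 m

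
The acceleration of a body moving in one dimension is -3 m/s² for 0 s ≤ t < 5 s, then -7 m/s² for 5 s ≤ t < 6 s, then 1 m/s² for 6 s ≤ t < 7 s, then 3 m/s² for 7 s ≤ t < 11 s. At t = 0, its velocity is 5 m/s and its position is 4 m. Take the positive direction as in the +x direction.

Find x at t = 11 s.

On each constant-a segment, Δv = aΔt and Δx = v₀Δt + ½aΔt²; chain segment to segment.
0–5 s: v starts 5 m/s; Δx = 5·5 + ½·-3·5² = -12.5 m; v ends -10 m/s.
5–6 s: v starts -10 m/s; Δx = -10·1 + ½·-7·1² = -13.5 m; v ends -17 m/s.
6–7 s: v starts -17 m/s; Δx = -17·1 + ½·1·1² = -16.5 m; v ends -16 m/s.
7–11 s: v starts -16 m/s; Δx = -16·4 + ½·3·4² = -40 m; v ends -4 m/s.
x(11) = 4 + Σ Δx = -78.5 m.

-78.5 m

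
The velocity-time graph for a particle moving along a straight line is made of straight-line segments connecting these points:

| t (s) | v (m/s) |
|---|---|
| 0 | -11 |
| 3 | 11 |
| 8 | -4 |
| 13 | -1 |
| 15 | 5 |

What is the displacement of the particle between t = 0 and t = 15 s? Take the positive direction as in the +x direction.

Displacement is the signed area under the v-t curve.
0–3 s: ½(-11 + 11)(3) = 0 m
3–8 s: ½(11 + -4)(5) = 17.5 m
8–13 s: ½(-4 + -1)(5) = -12.5 m
13–15 s: ½(-1 + 5)(2) = 4 m
Net displacement = 9 m

9 m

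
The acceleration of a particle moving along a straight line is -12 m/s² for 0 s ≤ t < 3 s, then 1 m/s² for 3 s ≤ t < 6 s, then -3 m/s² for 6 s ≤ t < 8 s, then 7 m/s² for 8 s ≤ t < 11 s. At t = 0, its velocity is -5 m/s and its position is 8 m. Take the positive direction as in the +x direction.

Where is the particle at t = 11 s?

On each constant-a segment, Δv = aΔt and Δx = v₀Δt + ½aΔt²; chain segment to segment.
0–3 s: v starts -5 m/s; Δx = -5·3 + ½·-12·3² = -69 m; v ends -41 m/s.
3–6 s: v starts -41 m/s; Δx = -41·3 + ½·1·3² = -118.5 m; v ends -38 m/s.
6–8 s: v starts -38 m/s; Δx = -38·2 + ½·-3·2² = -82 m; v ends -44 m/s.
8–11 s: v starts -44 m/s; Δx = -44·3 + ½·7·3² = -100.5 m; v ends -23 m/s.
x(11) = 8 + Σ Δx = -362 m.

-362 m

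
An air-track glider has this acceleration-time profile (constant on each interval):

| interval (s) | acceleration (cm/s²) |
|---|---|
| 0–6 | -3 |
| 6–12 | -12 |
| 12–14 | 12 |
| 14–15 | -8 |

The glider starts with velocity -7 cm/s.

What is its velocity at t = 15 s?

Δv equals the area under the a-t graph; then v = v₀ + Δv.
0–6 s: -3 × 6 = -18 cm/s
6–12 s: -12 × 6 = -72 cm/s
12–14 s: 12 × 2 = 24 cm/s
14–15 s: -8 × 1 = -8 cm/s
Δv = -74 cm/s, so v(15) = -7 + (-74) = -81 cm/s.

-81 cm/s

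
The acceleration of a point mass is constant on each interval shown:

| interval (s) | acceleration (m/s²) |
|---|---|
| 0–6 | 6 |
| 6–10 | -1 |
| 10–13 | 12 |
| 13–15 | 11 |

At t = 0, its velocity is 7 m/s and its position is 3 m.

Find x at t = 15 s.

On each constant-a segment, Δv = aΔt and Δx = v₀Δt + ½aΔt²; chain segment to segment.
0–6 s: v starts 7 m/s; Δx = 7·6 + ½·6·6² = 150 m; v ends 43 m/s.
6–10 s: v starts 43 m/s; Δx = 43·4 + ½·-1·4² = 164 m; v ends 39 m/s.
10–13 s: v starts 39 m/s; Δx = 39·3 + ½·12·3² = 171 m; v ends 75 m/s.
13–15 s: v starts 75 m/s; Δx = 75·2 + ½·11·2² = 172 m; v ends 97 m/s.
x(15) = 3 + Σ Δx = 660 m.

660 m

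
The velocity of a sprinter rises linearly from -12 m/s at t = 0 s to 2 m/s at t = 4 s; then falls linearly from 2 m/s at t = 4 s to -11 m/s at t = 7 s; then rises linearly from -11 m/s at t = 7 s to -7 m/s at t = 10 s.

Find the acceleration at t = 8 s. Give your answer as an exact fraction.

Acceleration is the slope of the v-t graph on 7–10 s: (-7 − -11)/(10 − 7) = 4/3 m/s².

4/3 m/s²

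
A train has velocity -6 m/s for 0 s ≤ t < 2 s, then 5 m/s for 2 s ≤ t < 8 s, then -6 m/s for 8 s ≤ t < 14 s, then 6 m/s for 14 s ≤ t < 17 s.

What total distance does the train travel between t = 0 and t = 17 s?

Total distance travelled is ∫|v| dt — sum the magnitudes of each area piece.
0–2 s: |-6| × 2 = 12 m
2–8 s: |5| × 6 = 30 m
8–14 s: |-6| × 6 = 36 m
14–17 s: |6| × 3 = 18 m
Total distance = 96 m

96 m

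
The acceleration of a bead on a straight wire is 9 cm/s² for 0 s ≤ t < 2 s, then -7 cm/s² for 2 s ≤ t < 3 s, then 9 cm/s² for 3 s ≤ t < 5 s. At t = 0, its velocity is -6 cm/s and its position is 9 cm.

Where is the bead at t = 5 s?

51.5 cm

On each constant-a segment, Δv = aΔt and Δx = v₀Δt + ½aΔt²; chain segment to segment.
0–2 s: v starts -6 cm/s; Δx = -6·2 + ½·9·2² = 6 cm; v ends 12 cm/s.
2–3 s: v starts 12 cm/s; Δx = 12·1 + ½·-7·1² = 8.5 cm; v ends 5 cm/s.
3–5 s: v starts 5 cm/s; Δx = 5·2 + ½·9·2² = 28 cm; v ends 23 cm/s.
x(5) = 9 + Σ Δx = 51.5 cm.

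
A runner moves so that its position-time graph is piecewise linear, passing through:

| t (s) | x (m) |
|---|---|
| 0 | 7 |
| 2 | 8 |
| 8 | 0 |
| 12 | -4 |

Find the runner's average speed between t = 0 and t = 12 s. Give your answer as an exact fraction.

Average speed = (total path length)/(elapsed time); on a piecewise-linear x-t graph the path length is Σ|Δx|.
0–2 s: |Δx| = |8 − 7| = 1 m
2–8 s: |Δx| = |0 − 8| = 8 m
8–12 s: |Δx| = |-4 − 0| = 4 m
Total path = 13 m; average speed = 13/12 = 13/12 m/s.

13/12 m/s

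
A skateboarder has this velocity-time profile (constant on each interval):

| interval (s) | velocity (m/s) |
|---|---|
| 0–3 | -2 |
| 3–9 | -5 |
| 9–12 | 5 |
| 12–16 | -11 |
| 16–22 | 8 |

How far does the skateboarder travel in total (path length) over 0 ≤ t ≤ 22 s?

143 m

Total distance travelled is ∫|v| dt — sum the magnitudes of each area piece.
0–3 s: |-2| × 3 = 6 m
3–9 s: |-5| × 6 = 30 m
9–12 s: |5| × 3 = 15 m
12–16 s: |-11| × 4 = 44 m
16–22 s: |8| × 6 = 48 m
Total distance = 143 m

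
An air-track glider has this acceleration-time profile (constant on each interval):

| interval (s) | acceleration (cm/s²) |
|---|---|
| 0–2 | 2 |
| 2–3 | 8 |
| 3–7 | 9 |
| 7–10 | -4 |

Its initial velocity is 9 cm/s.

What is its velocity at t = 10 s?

45 cm/s

Δv equals the area under the a-t graph; then v = v₀ + Δv.
0–2 s: 2 × 2 = 4 cm/s
2–3 s: 8 × 1 = 8 cm/s
3–7 s: 9 × 4 = 36 cm/s
7–10 s: -4 × 3 = -12 cm/s
Δv = 36 cm/s, so v(10) = 9 + (36) = 45 cm/s.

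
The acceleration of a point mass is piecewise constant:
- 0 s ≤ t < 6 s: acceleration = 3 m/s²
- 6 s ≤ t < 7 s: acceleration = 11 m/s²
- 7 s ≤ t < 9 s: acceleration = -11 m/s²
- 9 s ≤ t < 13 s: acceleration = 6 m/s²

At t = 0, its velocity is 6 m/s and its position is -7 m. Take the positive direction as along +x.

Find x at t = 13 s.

260.5 m

On each constant-a segment, Δv = aΔt and Δx = v₀Δt + ½aΔt²; chain segment to segment.
0–6 s: v starts 6 m/s; Δx = 6·6 + ½·3·6² = 90 m; v ends 24 m/s.
6–7 s: v starts 24 m/s; Δx = 24·1 + ½·11·1² = 29.5 m; v ends 35 m/s.
7–9 s: v starts 35 m/s; Δx = 35·2 + ½·-11·2² = 48 m; v ends 13 m/s.
9–13 s: v starts 13 m/s; Δx = 13·4 + ½·6·4² = 100 m; v ends 37 m/s.
x(13) = -7 + Σ Δx = 260.5 m.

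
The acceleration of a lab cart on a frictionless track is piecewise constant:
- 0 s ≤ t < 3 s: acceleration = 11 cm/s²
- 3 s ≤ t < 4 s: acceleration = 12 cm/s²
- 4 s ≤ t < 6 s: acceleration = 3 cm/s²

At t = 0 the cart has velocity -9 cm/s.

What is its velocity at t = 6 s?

42 cm/s

Δv equals the area under the a-t graph; then v = v₀ + Δv.
0–3 s: 11 × 3 = 33 cm/s
3–4 s: 12 × 1 = 12 cm/s
4–6 s: 3 × 2 = 6 cm/s
Δv = 51 cm/s, so v(6) = -9 + (51) = 42 cm/s.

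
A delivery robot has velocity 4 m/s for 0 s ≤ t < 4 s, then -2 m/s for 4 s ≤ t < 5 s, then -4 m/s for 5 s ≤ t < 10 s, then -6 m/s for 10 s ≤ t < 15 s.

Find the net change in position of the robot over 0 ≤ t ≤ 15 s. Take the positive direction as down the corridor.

-36 m

Net displacement equals the area under the velocity-time graph (areas below the axis count negative).
0–4 s: 4 × 4 = 16 m
4–5 s: -2 × 1 = -2 m
5–10 s: -4 × 5 = -20 m
10–15 s: -6 × 5 = -30 m
Net displacement = -36 m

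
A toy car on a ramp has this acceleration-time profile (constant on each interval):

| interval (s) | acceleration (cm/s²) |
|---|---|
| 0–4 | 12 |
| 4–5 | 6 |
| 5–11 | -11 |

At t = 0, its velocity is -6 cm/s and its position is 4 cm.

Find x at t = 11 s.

On each constant-a segment, Δv = aΔt and Δx = v₀Δt + ½aΔt²; chain segment to segment.
0–4 s: v starts -6 cm/s; Δx = -6·4 + ½·12·4² = 72 cm; v ends 42 cm/s.
4–5 s: v starts 42 cm/s; Δx = 42·1 + ½·6·1² = 45 cm; v ends 48 cm/s.
5–11 s: v starts 48 cm/s; Δx = 48·6 + ½·-11·6² = 90 cm; v ends -18 cm/s.
x(11) = 4 + Σ Δx = 211 cm.

211 cm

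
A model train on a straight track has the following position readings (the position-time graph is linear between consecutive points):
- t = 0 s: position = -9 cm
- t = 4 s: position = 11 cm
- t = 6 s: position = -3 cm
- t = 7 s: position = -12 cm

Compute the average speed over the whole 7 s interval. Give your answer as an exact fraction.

43/7 cm/s

Average speed = (total path length)/(elapsed time); on a piecewise-linear x-t graph the path length is Σ|Δx|.
0–4 s: |Δx| = |11 − -9| = 20 cm
4–6 s: |Δx| = |-3 − 11| = 14 cm
6–7 s: |Δx| = |-12 − -3| = 9 cm
Total path = 43 cm; average speed = 43/7 = 43/7 cm/s.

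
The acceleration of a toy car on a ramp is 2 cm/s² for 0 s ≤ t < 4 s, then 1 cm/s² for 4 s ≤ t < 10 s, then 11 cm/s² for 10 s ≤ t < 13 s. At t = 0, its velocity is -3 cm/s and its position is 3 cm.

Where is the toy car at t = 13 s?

On each constant-a segment, Δv = aΔt and Δx = v₀Δt + ½aΔt²; chain segment to segment.
0–4 s: v starts -3 cm/s; Δx = -3·4 + ½·2·4² = 4 cm; v ends 5 cm/s.
4–10 s: v starts 5 cm/s; Δx = 5·6 + ½·1·6² = 48 cm; v ends 11 cm/s.
10–13 s: v starts 11 cm/s; Δx = 11·3 + ½·11·3² = 82.5 cm; v ends 44 cm/s.
x(13) = 3 + Σ Δx = 137.5 cm.

137.5 cm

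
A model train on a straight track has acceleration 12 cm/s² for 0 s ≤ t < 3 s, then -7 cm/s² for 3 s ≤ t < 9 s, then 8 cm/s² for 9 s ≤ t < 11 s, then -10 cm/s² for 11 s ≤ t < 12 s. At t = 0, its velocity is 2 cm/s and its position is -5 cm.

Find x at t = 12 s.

172 cm

On each constant-a segment, Δv = aΔt and Δx = v₀Δt + ½aΔt²; chain segment to segment.
0–3 s: v starts 2 cm/s; Δx = 2·3 + ½·12·3² = 60 cm; v ends 38 cm/s.
3–9 s: v starts 38 cm/s; Δx = 38·6 + ½·-7·6² = 102 cm; v ends -4 cm/s.
9–11 s: v starts -4 cm/s; Δx = -4·2 + ½·8·2² = 8 cm; v ends 12 cm/s.
11–12 s: v starts 12 cm/s; Δx = 12·1 + ½·-10·1² = 7 cm; v ends 2 cm/s.
x(12) = -5 + Σ Δx = 172 cm.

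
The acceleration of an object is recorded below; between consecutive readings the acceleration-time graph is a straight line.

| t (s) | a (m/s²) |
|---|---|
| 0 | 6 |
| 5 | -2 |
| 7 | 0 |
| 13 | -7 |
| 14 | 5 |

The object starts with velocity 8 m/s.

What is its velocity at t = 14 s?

-6 m/s

Δv equals the area under the a-t graph; then v = v₀ + Δv.
0–5 s: ½(6 + -2)(5) = 10 m/s
5–7 s: ½(-2 + 0)(2) = -2 m/s
7–13 s: ½(0 + -7)(6) = -21 m/s
13–14 s: ½(-7 + 5)(1) = -1 m/s
Δv = -14 m/s, so v(14) = 8 + (-14) = -6 m/s.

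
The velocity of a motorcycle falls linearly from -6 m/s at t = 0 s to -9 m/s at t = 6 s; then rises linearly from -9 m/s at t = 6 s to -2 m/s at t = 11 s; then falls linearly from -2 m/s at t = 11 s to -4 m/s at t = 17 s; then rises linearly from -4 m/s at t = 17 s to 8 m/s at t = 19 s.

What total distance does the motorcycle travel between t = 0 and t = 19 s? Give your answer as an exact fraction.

Distance (not displacement) is the total path length: add the absolute areas under v-t.
0–6 s: |½(-6 + -9)(6)| = 45 m
6–11 s: |½(-9 + -2)(5)| = 27.5 m
11–17 s: |½(-2 + -4)(6)| = 18 m
17–19 s: v = 0 at t = 53/3 s; triangle areas 4/3 + 16/3 = 20/3 m
Total distance = 583/6 m

583/6 m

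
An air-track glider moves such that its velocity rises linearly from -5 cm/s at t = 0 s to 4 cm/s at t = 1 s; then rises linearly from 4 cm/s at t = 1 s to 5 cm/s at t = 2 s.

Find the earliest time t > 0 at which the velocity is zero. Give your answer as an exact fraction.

t = 5/9 s

v changes sign on 0–1 s (from -5 to 4); the graph is linear there, so v = 0 at t = 0 + (5)·(1 − 0)/(4 − -5) = 5/9 s.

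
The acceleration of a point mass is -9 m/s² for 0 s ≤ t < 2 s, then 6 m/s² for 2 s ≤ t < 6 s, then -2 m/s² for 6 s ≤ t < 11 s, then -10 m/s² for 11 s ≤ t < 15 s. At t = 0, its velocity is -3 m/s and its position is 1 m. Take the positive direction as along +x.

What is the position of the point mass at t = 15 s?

On each constant-a segment, Δv = aΔt and Δx = v₀Δt + ½aΔt²; chain segment to segment.
0–2 s: v starts -3 m/s; Δx = -3·2 + ½·-9·2² = -24 m; v ends -21 m/s.
2–6 s: v starts -21 m/s; Δx = -21·4 + ½·6·4² = -36 m; v ends 3 m/s.
6–11 s: v starts 3 m/s; Δx = 3·5 + ½·-2·5² = -10 m; v ends -7 m/s.
11–15 s: v starts -7 m/s; Δx = -7·4 + ½·-10·4² = -108 m; v ends -47 m/s.
x(15) = 1 + Σ Δx = -177 m.

-177 m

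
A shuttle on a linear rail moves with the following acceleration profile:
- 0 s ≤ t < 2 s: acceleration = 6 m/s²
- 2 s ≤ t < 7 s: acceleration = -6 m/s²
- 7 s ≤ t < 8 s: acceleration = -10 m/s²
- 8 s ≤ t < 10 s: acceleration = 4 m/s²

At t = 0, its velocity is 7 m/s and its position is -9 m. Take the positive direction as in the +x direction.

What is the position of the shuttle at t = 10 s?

On each constant-a segment, Δv = aΔt and Δx = v₀Δt + ½aΔt²; chain segment to segment.
0–2 s: v starts 7 m/s; Δx = 7·2 + ½·6·2² = 26 m; v ends 19 m/s.
2–7 s: v starts 19 m/s; Δx = 19·5 + ½·-6·5² = 20 m; v ends -11 m/s.
7–8 s: v starts -11 m/s; Δx = -11·1 + ½·-10·1² = -16 m; v ends -21 m/s.
8–10 s: v starts -21 m/s; Δx = -21·2 + ½·4·2² = -34 m; v ends -13 m/s.
x(10) = -9 + Σ Δx = -13 m.

-13 m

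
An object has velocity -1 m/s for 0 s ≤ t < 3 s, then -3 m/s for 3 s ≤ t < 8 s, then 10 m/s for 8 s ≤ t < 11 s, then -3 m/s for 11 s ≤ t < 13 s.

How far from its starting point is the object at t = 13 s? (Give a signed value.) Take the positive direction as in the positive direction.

6 m

Displacement is the signed area under the v-t curve.
0–3 s: -1 × 3 = -3 m
3–8 s: -3 × 5 = -15 m
8–11 s: 10 × 3 = 30 m
11–13 s: -3 × 2 = -6 m
Net displacement = 6 m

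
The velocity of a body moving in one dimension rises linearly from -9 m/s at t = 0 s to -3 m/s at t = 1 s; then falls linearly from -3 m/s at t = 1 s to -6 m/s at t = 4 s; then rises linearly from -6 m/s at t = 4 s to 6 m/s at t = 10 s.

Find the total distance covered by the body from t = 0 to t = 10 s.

Total distance travelled is ∫|v| dt — sum the magnitudes of each area piece.
0–1 s: |½(-9 + -3)(1)| = 6 m
1–4 s: |½(-3 + -6)(3)| = 13.5 m
4–10 s: v = 0 at t = 7 s; triangle areas 9 + 9 = 18 m
Total distance = 37.5 m

37.5 m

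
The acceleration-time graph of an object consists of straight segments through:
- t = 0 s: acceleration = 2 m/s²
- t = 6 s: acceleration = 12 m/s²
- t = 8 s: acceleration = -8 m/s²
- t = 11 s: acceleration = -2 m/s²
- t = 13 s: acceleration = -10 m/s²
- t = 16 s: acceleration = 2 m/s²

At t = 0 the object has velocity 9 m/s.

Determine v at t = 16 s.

Δv equals the area under the a-t graph; then v = v₀ + Δv.
0–6 s: ½(2 + 12)(6) = 42 m/s
6–8 s: ½(12 + -8)(2) = 4 m/s
8–11 s: ½(-8 + -2)(3) = -15 m/s
11–13 s: ½(-2 + -10)(2) = -12 m/s
13–16 s: ½(-10 + 2)(3) = -12 m/s
Δv = 7 m/s, so v(16) = 9 + (7) = 16 m/s.

16 m/s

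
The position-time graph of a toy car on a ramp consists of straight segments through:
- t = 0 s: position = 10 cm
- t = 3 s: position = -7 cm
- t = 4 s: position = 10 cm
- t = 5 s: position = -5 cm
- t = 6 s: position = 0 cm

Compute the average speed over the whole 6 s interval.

9 cm/s

Average speed = (total path length)/(elapsed time); on a piecewise-linear x-t graph the path length is Σ|Δx|.
0–3 s: |Δx| = |-7 − 10| = 17 cm
3–4 s: |Δx| = |10 − -7| = 17 cm
4–5 s: |Δx| = |-5 − 10| = 15 cm
5–6 s: |Δx| = |0 − -5| = 5 cm
Total path = 54 cm; average speed = 54/6 = 9 cm/s.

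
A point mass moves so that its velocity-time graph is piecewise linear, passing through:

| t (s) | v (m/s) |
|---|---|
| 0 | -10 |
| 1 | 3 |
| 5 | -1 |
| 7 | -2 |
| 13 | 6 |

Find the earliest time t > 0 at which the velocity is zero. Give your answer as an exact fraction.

t = 10/13 s

v changes sign on 0–1 s (from -10 to 3); the graph is linear there, so v = 0 at t = 0 + (10)·(1 − 0)/(3 − -10) = 10/13 s.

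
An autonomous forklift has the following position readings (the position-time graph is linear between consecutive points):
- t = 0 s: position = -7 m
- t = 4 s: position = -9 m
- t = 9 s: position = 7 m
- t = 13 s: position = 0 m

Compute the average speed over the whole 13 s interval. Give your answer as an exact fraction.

Average speed = (total path length)/(elapsed time); on a piecewise-linear x-t graph the path length is Σ|Δx|.
0–4 s: |Δx| = |-9 − -7| = 2 m
4–9 s: |Δx| = |7 − -9| = 16 m
9–13 s: |Δx| = |0 − 7| = 7 m
Total path = 25 m; average speed = 25/13 = 25/13 m/s.

25/13 m/s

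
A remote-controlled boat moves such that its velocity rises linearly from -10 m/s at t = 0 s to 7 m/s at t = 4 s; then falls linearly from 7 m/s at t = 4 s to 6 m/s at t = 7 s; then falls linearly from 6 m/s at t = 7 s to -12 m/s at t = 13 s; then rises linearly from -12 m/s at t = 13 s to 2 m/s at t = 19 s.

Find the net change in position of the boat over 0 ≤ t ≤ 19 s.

-34.5 m

Net displacement equals the area under the velocity-time graph (areas below the axis count negative).
0–4 s: ½(-10 + 7)(4) = -6 m
4–7 s: ½(7 + 6)(3) = 19.5 m
7–13 s: ½(6 + -12)(6) = -18 m
13–19 s: ½(-12 + 2)(6) = -30 m
Net displacement = -34.5 m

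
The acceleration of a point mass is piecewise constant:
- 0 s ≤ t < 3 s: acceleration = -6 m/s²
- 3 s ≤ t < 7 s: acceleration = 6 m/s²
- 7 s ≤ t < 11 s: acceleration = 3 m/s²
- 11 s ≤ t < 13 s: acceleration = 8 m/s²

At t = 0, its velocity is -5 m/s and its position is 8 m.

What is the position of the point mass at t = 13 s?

On each constant-a segment, Δv = aΔt and Δx = v₀Δt + ½aΔt²; chain segment to segment.
0–3 s: v starts -5 m/s; Δx = -5·3 + ½·-6·3² = -42 m; v ends -23 m/s.
3–7 s: v starts -23 m/s; Δx = -23·4 + ½·6·4² = -44 m; v ends 1 m/s.
7–11 s: v starts 1 m/s; Δx = 1·4 + ½·3·4² = 28 m; v ends 13 m/s.
11–13 s: v starts 13 m/s; Δx = 13·2 + ½·8·2² = 42 m; v ends 29 m/s.
x(13) = 8 + Σ Δx = -8 m.

-8 m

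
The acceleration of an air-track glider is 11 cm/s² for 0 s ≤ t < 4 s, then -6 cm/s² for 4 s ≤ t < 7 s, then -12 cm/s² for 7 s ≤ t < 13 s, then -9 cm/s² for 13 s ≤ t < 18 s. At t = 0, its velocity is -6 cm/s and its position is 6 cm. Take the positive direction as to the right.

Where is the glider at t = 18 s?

On each constant-a segment, Δv = aΔt and Δx = v₀Δt + ½aΔt²; chain segment to segment.
0–4 s: v starts -6 cm/s; Δx = -6·4 + ½·11·4² = 64 cm; v ends 38 cm/s.
4–7 s: v starts 38 cm/s; Δx = 38·3 + ½·-6·3² = 87 cm; v ends 20 cm/s.
7–13 s: v starts 20 cm/s; Δx = 20·6 + ½·-12·6² = -96 cm; v ends -52 cm/s.
13–18 s: v starts -52 cm/s; Δx = -52·5 + ½·-9·5² = -372.5 cm; v ends -97 cm/s.
x(18) = 6 + Σ Δx = -311.5 cm.

-311.5 cm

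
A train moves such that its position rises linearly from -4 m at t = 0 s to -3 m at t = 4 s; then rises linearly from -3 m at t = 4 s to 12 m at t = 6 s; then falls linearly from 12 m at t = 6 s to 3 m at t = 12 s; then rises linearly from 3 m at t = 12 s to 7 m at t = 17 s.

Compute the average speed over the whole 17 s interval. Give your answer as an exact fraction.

29/17 m/s

Average speed = (total path length)/(elapsed time); on a piecewise-linear x-t graph the path length is Σ|Δx|.
0–4 s: |Δx| = |-3 − -4| = 1 m
4–6 s: |Δx| = |12 − -3| = 15 m
6–12 s: |Δx| = |3 − 12| = 9 m
12–17 s: |Δx| = |7 − 3| = 4 m
Total path = 29 m; average speed = 29/17 = 29/17 m/s.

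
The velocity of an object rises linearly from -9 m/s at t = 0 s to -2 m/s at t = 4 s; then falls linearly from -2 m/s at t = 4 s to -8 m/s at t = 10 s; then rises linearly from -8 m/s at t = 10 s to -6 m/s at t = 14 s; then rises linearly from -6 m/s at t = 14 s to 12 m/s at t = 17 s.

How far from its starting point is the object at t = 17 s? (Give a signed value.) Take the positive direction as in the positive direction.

-71 m

Net displacement equals the area under the velocity-time graph (areas below the axis count negative).
0–4 s: ½(-9 + -2)(4) = -22 m
4–10 s: ½(-2 + -8)(6) = -30 m
10–14 s: ½(-8 + -6)(4) = -28 m
14–17 s: ½(-6 + 12)(3) = 9 m
Net displacement = -71 m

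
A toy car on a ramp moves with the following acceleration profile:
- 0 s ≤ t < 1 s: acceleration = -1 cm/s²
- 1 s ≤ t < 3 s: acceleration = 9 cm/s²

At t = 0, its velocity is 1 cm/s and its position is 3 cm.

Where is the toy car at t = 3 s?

21.5 cm

On each constant-a segment, Δv = aΔt and Δx = v₀Δt + ½aΔt²; chain segment to segment.
0–1 s: v starts 1 cm/s; Δx = 1·1 + ½·-1·1² = 0.5 cm; v ends 0 cm/s.
1–3 s: v starts 0 cm/s; Δx = 0·2 + ½·9·2² = 18 cm; v ends 18 cm/s.
x(3) = 3 + Σ Δx = 21.5 cm.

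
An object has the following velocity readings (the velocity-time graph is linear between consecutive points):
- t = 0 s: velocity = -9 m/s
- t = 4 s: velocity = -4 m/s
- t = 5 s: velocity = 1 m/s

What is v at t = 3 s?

-5.25 m/s

On 0–4 s the graph is linear from -9 to -4 m/s: v(3) = -9 + (-4 − -9)·(3 − 0)/(4 − 0) = -5.25 m/s.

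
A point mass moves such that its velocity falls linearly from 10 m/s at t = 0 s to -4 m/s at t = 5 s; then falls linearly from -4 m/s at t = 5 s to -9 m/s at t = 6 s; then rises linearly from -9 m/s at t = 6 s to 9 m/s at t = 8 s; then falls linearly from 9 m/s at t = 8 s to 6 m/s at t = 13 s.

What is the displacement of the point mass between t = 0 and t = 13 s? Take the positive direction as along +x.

Displacement is the signed area under the v-t curve.
0–5 s: ½(10 + -4)(5) = 15 m
5–6 s: ½(-4 + -9)(1) = -6.5 m
6–8 s: ½(-9 + 9)(2) = 0 m
8–13 s: ½(9 + 6)(5) = 37.5 m
Net displacement = 46 m

46 m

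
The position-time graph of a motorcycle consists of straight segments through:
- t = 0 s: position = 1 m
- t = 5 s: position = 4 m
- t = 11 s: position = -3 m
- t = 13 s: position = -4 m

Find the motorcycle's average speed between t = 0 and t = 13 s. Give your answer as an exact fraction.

Average speed = (total path length)/(elapsed time); on a piecewise-linear x-t graph the path length is Σ|Δx|.
0–5 s: |Δx| = |4 − 1| = 3 m
5–11 s: |Δx| = |-3 − 4| = 7 m
11–13 s: |Δx| = |-4 − -3| = 1 m
Total path = 11 m; average speed = 11/13 = 11/13 m/s.

11/13 m/s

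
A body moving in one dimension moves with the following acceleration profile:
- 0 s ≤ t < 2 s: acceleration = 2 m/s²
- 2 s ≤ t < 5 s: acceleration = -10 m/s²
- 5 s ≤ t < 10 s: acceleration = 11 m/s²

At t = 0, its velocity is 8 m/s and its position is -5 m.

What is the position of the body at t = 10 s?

On each constant-a segment, Δv = aΔt and Δx = v₀Δt + ½aΔt²; chain segment to segment.
0–2 s: v starts 8 m/s; Δx = 8·2 + ½·2·2² = 20 m; v ends 12 m/s.
2–5 s: v starts 12 m/s; Δx = 12·3 + ½·-10·3² = -9 m; v ends -18 m/s.
5–10 s: v starts -18 m/s; Δx = -18·5 + ½·11·5² = 47.5 m; v ends 37 m/s.
x(10) = -5 + Σ Δx = 53.5 m.

53.5 m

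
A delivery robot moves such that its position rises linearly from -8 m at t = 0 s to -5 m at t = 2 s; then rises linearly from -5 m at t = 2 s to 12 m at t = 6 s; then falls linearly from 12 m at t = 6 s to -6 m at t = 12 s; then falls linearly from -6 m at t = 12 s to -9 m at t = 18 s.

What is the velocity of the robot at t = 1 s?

1.5 m/s

Velocity is the slope of the x-t graph on 0–2 s: (-5 − -8)/(2 − 0) = 1.5 m/s.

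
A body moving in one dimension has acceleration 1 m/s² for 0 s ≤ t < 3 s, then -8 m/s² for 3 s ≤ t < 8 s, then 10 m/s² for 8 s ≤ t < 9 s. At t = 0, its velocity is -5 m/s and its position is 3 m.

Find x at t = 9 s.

-154.5 m

On each constant-a segment, Δv = aΔt and Δx = v₀Δt + ½aΔt²; chain segment to segment.
0–3 s: v starts -5 m/s; Δx = -5·3 + ½·1·3² = -10.5 m; v ends -2 m/s.
3–8 s: v starts -2 m/s; Δx = -2·5 + ½·-8·5² = -110 m; v ends -42 m/s.
8–9 s: v starts -42 m/s; Δx = -42·1 + ½·10·1² = -37 m; v ends -32 m/s.
x(9) = 3 + Σ Δx = -154.5 m.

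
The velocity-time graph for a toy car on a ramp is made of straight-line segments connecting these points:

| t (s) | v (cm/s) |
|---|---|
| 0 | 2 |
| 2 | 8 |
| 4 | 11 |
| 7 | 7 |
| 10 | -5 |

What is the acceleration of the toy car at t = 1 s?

3 cm/s²

Acceleration is the slope of the v-t graph on 0–2 s: (8 − 2)/(2 − 0) = 3 cm/s².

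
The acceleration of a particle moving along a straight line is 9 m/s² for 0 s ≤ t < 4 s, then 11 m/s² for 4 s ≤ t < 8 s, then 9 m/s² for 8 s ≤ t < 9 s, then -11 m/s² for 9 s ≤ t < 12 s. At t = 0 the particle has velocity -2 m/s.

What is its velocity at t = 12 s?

54 m/s

Δv equals the area under the a-t graph; then v = v₀ + Δv.
0–4 s: 9 × 4 = 36 m/s
4–8 s: 11 × 4 = 44 m/s
8–9 s: 9 × 1 = 9 m/s
9–12 s: -11 × 3 = -33 m/s
Δv = 56 m/s, so v(12) = -2 + (56) = 54 m/s.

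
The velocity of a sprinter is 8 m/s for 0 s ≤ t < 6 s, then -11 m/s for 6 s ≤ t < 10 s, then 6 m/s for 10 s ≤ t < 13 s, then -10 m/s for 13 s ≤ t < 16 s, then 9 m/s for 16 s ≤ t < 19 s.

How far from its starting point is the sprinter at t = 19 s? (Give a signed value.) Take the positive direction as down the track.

Net displacement equals the area under the velocity-time graph (areas below the axis count negative).
0–6 s: 8 × 6 = 48 m
6–10 s: -11 × 4 = -44 m
10–13 s: 6 × 3 = 18 m
13–16 s: -10 × 3 = -30 m
16–19 s: 9 × 3 = 27 m
Net displacement = 19 m

19 m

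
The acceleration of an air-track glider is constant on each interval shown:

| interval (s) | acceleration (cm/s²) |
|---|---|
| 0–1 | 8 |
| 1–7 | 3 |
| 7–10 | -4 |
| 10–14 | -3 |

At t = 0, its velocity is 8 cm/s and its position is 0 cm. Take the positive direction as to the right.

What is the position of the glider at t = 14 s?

310 cm

On each constant-a segment, Δv = aΔt and Δx = v₀Δt + ½aΔt²; chain segment to segment.
0–1 s: v starts 8 cm/s; Δx = 8·1 + ½·8·1² = 12 cm; v ends 16 cm/s.
1–7 s: v starts 16 cm/s; Δx = 16·6 + ½·3·6² = 150 cm; v ends 34 cm/s.
7–10 s: v starts 34 cm/s; Δx = 34·3 + ½·-4·3² = 84 cm; v ends 22 cm/s.
10–14 s: v starts 22 cm/s; Δx = 22·4 + ½·-3·4² = 64 cm; v ends 10 cm/s.
x(14) = 0 + Σ Δx = 310 cm.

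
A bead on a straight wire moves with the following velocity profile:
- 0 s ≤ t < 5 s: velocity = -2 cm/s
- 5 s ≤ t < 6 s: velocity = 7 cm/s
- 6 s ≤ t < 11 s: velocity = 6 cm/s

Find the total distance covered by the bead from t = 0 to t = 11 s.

47 cm

Distance (not displacement) is the total path length: add the absolute areas under v-t.
0–5 s: |-2| × 5 = 10 cm
5–6 s: |7| × 1 = 7 cm
6–11 s: |6| × 5 = 30 cm
Total distance = 47 cm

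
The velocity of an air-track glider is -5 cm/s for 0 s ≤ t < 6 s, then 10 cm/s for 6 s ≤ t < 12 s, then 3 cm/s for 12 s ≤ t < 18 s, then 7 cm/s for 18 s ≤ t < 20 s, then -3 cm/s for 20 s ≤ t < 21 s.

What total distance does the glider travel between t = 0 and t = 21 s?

125 cm

Distance (not displacement) is the total path length: add the absolute areas under v-t.
0–6 s: |-5| × 6 = 30 cm
6–12 s: |10| × 6 = 60 cm
12–18 s: |3| × 6 = 18 cm
18–20 s: |7| × 2 = 14 cm
20–21 s: |-3| × 1 = 3 cm
Total distance = 125 cm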